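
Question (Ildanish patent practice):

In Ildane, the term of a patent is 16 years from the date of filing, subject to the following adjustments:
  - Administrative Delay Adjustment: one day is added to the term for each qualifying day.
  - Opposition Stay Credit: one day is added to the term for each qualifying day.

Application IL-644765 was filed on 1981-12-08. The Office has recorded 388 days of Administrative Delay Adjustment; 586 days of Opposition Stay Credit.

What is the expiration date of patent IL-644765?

Base term: filing date + 16 years → 8 December 1997.
Administrative Delay Adjustment: +388 days → 31 December 1998.
Opposition Stay Credit: +586 days → 8 August 2000.

August 8, 2000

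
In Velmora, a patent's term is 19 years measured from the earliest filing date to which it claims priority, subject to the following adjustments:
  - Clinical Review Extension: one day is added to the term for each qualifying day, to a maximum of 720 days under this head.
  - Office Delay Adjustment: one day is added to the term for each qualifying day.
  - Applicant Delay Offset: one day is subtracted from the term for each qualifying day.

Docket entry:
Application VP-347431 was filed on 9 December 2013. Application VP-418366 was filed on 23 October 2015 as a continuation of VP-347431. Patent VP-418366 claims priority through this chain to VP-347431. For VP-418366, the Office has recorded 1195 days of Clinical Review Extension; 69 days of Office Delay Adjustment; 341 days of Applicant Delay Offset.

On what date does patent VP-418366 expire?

Earliest priority filing: 9 December 2013.
Base term: 9 December 2013 + 19 years → 9 December 2032.
Clinical Review Extension: 1195 days claimed exceeds the 720-day cap, so +720 days → 29 November 2034.
Office Delay Adjustment: +69 days → 6 February 2035.
Applicant Delay Offset: −341 days → 2 March 2034.

March 2, 2034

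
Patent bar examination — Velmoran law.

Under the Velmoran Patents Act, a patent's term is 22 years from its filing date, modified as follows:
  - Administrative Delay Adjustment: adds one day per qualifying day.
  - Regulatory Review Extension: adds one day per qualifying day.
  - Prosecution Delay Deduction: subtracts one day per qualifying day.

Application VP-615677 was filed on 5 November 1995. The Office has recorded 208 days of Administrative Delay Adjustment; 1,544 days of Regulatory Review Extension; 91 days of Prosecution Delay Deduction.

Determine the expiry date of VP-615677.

Base term: filing date + 22 years → 5 November 2017.
Administrative Delay Adjustment: +208 days → 1 June 2018.
Regulatory Review Extension: +1544 days → 23 August 2022.
Prosecution Delay Deduction: −91 days → 24 May 2022.

2022-05-24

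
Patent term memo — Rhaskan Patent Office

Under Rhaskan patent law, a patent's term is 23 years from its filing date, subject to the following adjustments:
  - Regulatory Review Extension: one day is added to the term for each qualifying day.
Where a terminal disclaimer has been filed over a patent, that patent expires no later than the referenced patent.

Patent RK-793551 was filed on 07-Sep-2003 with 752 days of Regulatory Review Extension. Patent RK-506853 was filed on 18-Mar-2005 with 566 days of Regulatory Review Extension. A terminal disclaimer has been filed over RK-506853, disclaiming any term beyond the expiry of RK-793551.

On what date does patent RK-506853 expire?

Natural term of RK-506853:
  Base: filing + 23 years → 18 March 2028.
  Regulatory Review Extension: +566 days → 5 October 2029.
Expiry of referenced patent RK-793551:
  Base: filing + 23 years → 7 September 2026.
  Regulatory Review Extension: +752 days → 28 September 2028.
Terminal disclaimer: RK-506853 expires on the earlier of 5 October 2029 and 28 September 2028.

September 28, 2028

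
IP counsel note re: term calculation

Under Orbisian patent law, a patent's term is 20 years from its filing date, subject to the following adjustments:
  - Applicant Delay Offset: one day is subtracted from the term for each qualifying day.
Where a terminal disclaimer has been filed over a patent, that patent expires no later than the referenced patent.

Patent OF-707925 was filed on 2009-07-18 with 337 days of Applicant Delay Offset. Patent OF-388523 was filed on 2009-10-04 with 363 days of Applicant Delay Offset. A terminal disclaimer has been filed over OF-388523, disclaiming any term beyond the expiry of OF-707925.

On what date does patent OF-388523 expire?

August 15, 2028

Natural term of OF-388523:
  Base: filing + 20 years → 4 October 2029.
  Applicant Delay Offset: −363 days → 6 October 2028.
Expiry of referenced patent OF-707925:
  Base: filing + 20 years → 18 July 2029.
  Applicant Delay Offset: −337 days → 15 August 2028.
Terminal disclaimer: OF-388523 expires on the earlier of 6 October 2028 and 15 August 2028.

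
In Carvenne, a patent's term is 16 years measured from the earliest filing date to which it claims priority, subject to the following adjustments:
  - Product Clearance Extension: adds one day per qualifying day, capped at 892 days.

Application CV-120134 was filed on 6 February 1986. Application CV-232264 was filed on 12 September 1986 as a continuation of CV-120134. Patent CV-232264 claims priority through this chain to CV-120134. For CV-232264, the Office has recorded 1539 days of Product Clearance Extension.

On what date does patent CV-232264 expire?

2004-07-17

Earliest priority filing: 6 February 1986.
Base term: 6 February 1986 + 16 years → 6 February 2002.
Product Clearance Extension: 1539 days claimed exceeds the 892-day cap, so +892 days → 17 July 2004.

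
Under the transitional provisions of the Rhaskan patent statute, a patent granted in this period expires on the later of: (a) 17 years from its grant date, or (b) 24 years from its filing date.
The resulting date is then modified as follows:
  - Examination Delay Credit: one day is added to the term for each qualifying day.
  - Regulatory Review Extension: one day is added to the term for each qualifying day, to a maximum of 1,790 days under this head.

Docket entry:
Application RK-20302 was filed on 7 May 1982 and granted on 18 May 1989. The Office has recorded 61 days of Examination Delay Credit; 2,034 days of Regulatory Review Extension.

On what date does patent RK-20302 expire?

June 12, 2011

(a) grant + 17 years → 18 May 2006.
(b) filing + 24 years → 7 May 2006.
Later of the two: 18 May 2006.
Examination Delay Credit: +61 days → 18 July 2006.
Regulatory Review Extension: 2034 days claimed exceeds the 1790-day cap, so +1790 days → 12 June 2011.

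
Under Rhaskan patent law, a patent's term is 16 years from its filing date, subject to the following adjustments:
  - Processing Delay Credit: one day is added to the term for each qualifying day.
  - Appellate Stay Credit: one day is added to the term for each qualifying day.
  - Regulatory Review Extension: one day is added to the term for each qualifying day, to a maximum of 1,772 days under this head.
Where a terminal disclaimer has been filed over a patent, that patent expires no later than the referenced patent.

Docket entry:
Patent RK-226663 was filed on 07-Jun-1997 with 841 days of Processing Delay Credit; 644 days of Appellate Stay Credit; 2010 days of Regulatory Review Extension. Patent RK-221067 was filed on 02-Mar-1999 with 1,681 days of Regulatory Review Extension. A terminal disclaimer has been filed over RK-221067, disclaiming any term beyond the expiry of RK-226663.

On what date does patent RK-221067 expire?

Natural term of RK-221067:
  Base: filing + 16 years → 2 March 2015.
  Regulatory Review Extension: 1681 days (within the 1772-day cap) → +1681 days → 8 October 2019.
Expiry of referenced patent RK-226663:
  Base: filing + 16 years → 7 June 2013.
  Processing Delay Credit: +841 days → 26 September 2015.
  Appellate Stay Credit: +644 days → 1 July 2017.
  Regulatory Review Extension: 2010 days claimed exceeds the 1772-day cap, so +1772 days → 8 May 2022.
Terminal disclaimer: RK-221067 expires on the earlier of 8 October 2019 and 8 May 2022.

2019-10-08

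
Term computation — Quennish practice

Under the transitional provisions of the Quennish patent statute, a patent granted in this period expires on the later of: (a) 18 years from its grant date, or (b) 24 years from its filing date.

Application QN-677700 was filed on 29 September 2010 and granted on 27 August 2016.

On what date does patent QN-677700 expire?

2034-09-29

(a) grant + 18 years → 27 August 2034.
(b) filing + 24 years → 29 September 2034.
Later of the two: 29 September 2034.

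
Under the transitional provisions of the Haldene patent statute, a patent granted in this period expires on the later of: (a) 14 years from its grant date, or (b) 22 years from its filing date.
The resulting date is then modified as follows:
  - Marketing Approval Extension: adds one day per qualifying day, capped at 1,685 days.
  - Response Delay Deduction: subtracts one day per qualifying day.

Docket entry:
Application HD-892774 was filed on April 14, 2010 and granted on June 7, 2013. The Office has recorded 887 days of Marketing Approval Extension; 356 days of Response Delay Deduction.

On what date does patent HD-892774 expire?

(a) grant + 14 years → 7 June 2027.
(b) filing + 22 years → 14 April 2032.
Later of the two: 14 April 2032.
Marketing Approval Extension: 887 days (within the 1685-day cap) → +887 days → 18 September 2034.
Response Delay Deduction: −356 days → 27 September 2033.

September 27, 2033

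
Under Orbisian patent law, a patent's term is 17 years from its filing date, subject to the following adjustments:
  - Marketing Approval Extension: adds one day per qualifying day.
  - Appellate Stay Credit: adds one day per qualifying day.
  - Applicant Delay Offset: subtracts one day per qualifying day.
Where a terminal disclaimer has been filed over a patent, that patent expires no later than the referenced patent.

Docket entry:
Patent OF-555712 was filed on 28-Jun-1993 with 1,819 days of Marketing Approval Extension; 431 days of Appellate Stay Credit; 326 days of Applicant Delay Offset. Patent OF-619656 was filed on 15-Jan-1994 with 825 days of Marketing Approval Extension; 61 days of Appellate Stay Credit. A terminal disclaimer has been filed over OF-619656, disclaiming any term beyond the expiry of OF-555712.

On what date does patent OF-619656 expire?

Natural term of OF-619656:
  Base: filing + 17 years → 15 January 2011.
  Marketing Approval Extension: +825 days → 19 April 2013.
  Appellate Stay Credit: +61 days → 19 June 2013.
Expiry of referenced patent OF-555712:
  Base: filing + 17 years → 28 June 2010.
  Marketing Approval Extension: +1819 days → 21 June 2015.
  Appellate Stay Credit: +431 days → 25 August 2016.
  Applicant Delay Offset: −326 days → 4 October 2015.
Terminal disclaimer: OF-619656 expires on the earlier of 19 June 2013 and 4 October 2015.

2013-06-19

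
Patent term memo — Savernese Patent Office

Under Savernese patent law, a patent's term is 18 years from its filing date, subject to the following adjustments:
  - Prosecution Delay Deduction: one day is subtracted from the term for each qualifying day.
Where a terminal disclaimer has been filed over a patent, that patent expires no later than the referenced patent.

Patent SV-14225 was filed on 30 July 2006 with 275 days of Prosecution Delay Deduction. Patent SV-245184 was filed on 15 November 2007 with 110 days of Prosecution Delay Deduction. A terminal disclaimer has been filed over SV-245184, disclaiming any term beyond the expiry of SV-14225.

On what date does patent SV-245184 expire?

2023-10-29

Natural term of SV-245184:
  Base: filing + 18 years → 15 November 2025.
  Prosecution Delay Deduction: −110 days → 28 July 2025.
Expiry of referenced patent SV-14225:
  Base: filing + 18 years → 30 July 2024.
  Prosecution Delay Deduction: −275 days → 29 October 2023.
Terminal disclaimer: SV-245184 expires on the earlier of 28 July 2025 and 29 October 2023.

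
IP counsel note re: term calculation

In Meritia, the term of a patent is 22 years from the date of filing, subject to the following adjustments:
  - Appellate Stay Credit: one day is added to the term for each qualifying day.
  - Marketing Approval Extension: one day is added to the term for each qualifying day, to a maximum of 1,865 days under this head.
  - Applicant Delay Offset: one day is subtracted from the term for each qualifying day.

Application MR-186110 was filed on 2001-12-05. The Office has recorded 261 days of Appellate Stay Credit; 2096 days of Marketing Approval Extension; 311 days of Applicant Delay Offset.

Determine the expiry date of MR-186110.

Base term: filing date + 22 years → 5 December 2023.
Appellate Stay Credit: +261 days → 22 August 2024.
Marketing Approval Extension: 2096 days claimed exceeds the 1865-day cap, so +1865 days → 30 September 2029.
Applicant Delay Offset: −311 days → 23 November 2028.

2028-11-23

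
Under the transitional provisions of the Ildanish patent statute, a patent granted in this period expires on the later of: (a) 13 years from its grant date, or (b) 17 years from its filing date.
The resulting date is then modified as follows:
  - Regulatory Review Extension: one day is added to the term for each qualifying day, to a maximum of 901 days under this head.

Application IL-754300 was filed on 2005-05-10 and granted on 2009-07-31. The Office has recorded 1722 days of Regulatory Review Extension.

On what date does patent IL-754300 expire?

(a) grant + 13 years → 31 July 2022.
(b) filing + 17 years → 10 May 2022.
Later of the two: 31 July 2022.
Regulatory Review Extension: 1722 days claimed exceeds the 901-day cap, so +901 days → 17 January 2025.

January 17, 2025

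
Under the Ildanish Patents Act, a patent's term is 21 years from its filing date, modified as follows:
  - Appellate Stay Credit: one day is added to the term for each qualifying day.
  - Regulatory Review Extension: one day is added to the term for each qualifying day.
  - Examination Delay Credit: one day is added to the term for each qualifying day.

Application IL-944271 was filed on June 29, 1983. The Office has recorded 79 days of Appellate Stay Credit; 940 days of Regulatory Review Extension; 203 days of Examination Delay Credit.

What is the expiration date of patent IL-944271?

2007-11-03

Base term: filing date + 21 years → 29 June 2004.
Appellate Stay Credit: +79 days → 16 September 2004.
Regulatory Review Extension: +940 days → 14 April 2007.
Examination Delay Credit: +203 days → 3 November 2007.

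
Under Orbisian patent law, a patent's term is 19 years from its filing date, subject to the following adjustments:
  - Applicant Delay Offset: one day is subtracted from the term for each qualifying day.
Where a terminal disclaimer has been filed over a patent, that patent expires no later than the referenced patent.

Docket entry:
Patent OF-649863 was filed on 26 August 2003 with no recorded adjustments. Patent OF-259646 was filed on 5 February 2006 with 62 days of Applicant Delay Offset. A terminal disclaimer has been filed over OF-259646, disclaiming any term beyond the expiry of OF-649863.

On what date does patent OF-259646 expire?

2022-08-26

Natural term of OF-259646:
  Base: filing + 19 years → 5 February 2025.
  Applicant Delay Offset: −62 days → 5 December 2024.
Expiry of referenced patent OF-649863:
  Base: filing + 19 years → 26 August 2022.
Terminal disclaimer: OF-259646 expires on the earlier of 5 December 2024 and 26 August 2022.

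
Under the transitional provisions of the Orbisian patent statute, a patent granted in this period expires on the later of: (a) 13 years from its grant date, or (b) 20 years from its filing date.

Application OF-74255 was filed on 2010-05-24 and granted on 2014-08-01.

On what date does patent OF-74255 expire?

2030-05-24

(a) grant + 13 years → 1 August 2027.
(b) filing + 20 years → 24 May 2030.
Later of the two: 24 May 2030.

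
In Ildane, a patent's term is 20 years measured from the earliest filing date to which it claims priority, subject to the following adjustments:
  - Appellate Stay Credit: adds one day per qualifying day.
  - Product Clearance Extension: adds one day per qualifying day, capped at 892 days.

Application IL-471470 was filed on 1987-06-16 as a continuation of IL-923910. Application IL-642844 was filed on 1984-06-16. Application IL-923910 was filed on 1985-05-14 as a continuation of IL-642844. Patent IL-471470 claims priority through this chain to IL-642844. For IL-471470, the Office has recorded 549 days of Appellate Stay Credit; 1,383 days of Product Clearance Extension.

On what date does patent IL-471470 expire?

2008-05-27

Earliest priority filing: 16 June 1984.
Base term: 16 June 1984 + 20 years → 16 June 2004.
Appellate Stay Credit: +549 days → 17 December 2005.
Product Clearance Extension: 1383 days claimed exceeds the 892-day cap, so +892 days → 27 May 2008.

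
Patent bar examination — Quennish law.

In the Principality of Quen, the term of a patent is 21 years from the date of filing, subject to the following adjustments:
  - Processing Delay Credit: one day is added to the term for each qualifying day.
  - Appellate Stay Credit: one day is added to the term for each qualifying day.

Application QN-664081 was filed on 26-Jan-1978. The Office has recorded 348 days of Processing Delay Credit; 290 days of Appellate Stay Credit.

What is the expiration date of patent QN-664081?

2000-10-25

Base term: filing date + 21 years → 26 January 1999.
Processing Delay Credit: +348 days → 9 January 2000.
Appellate Stay Credit: +290 days → 25 October 2000.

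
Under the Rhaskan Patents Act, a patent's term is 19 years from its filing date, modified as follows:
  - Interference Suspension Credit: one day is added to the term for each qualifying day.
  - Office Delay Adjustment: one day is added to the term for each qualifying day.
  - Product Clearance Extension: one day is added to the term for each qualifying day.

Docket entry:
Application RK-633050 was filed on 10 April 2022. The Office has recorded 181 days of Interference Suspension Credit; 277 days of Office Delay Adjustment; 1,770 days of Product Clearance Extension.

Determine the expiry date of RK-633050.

May 17, 2047

Base term: filing date + 19 years → 10 April 2041.
Interference Suspension Credit: +181 days → 8 October 2041.
Office Delay Adjustment: +277 days → 12 July 2042.
Product Clearance Extension: +1770 days → 17 May 2047.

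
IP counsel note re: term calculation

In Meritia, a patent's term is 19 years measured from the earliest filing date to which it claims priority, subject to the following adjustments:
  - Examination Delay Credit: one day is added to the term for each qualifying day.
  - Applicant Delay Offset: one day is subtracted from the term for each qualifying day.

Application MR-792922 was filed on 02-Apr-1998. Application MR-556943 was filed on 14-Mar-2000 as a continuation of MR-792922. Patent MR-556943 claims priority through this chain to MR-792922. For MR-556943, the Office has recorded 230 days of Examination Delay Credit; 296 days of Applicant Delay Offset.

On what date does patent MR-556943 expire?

2017-01-26

Earliest priority filing: 2 April 1998.
Base term: 2 April 1998 + 19 years → 2 April 2017.
Examination Delay Credit: +230 days → 18 November 2017.
Applicant Delay Offset: −296 days → 26 January 2017.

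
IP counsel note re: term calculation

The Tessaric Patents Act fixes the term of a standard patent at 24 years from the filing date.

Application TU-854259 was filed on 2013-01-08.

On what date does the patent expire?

Filing date + 24 years → 8 January 2037.

January 8, 2037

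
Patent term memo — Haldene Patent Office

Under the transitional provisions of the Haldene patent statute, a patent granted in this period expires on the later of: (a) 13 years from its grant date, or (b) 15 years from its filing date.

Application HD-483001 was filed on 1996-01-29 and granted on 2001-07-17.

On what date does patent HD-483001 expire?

2014-07-17

(a) grant + 13 years → 17 July 2014.
(b) filing + 15 years → 29 January 2011.
Later of the two: 17 July 2014.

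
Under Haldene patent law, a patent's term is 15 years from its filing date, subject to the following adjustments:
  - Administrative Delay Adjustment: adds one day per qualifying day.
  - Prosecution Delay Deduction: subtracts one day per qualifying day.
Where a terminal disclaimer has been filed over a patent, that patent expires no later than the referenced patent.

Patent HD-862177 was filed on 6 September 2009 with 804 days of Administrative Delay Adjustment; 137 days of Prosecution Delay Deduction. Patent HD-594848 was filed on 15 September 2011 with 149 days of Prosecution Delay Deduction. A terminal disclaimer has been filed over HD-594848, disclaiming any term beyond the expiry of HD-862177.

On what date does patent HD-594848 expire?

Natural term of HD-594848:
  Base: filing + 15 years → 15 September 2026.
  Prosecution Delay Deduction: −149 days → 19 April 2026.
Expiry of referenced patent HD-862177:
  Base: filing + 15 years → 6 September 2024.
  Administrative Delay Adjustment: +804 days → 19 November 2026.
  Prosecution Delay Deduction: −137 days → 5 July 2026.
Terminal disclaimer: HD-594848 expires on the earlier of 19 April 2026 and 5 July 2026.

April 19, 2026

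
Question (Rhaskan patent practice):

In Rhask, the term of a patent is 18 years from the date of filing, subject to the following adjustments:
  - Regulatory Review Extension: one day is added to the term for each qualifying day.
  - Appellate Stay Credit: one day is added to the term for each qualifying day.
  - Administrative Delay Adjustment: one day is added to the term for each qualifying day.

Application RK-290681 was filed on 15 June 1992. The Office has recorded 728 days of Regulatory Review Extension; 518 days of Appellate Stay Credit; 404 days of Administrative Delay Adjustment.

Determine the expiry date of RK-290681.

2014-12-21

Base term: filing date + 18 years → 15 June 2010.
Regulatory Review Extension: +728 days → 12 June 2012.
Appellate Stay Credit: +518 days → 12 November 2013.
Administrative Delay Adjustment: +404 days → 21 December 2014.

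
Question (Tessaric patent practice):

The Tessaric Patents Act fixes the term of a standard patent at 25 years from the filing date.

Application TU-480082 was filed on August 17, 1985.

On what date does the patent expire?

2010-08-17

Filing date + 25 years → 17 August 2010.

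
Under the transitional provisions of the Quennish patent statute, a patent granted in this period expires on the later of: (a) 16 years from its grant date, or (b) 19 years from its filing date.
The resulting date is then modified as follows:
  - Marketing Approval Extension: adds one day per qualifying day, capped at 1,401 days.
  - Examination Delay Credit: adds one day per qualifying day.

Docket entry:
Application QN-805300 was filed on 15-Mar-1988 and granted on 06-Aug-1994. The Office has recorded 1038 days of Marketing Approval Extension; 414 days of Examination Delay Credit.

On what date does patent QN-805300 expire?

(a) grant + 16 years → 6 August 2010.
(b) filing + 19 years → 15 March 2007.
Later of the two: 6 August 2010.
Marketing Approval Extension: 1038 days (within the 1401-day cap) → +1038 days → 9 June 2013.
Examination Delay Credit: +414 days → 28 July 2014.

July 28, 2014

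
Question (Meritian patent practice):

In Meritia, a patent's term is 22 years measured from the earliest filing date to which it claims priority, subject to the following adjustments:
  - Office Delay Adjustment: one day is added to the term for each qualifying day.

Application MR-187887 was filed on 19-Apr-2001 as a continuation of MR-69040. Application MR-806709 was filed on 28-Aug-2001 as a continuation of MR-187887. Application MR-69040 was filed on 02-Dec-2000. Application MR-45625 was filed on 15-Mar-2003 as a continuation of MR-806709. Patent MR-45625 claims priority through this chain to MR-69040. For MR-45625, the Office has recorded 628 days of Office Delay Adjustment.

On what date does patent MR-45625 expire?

Earliest priority filing: 2 December 2000.
Base term: 2 December 2000 + 22 years → 2 December 2022.
Office Delay Adjustment: +628 days → 21 August 2024.

2024-08-21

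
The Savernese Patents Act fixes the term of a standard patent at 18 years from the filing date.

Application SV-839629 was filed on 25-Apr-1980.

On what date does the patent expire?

April 25, 1998

Filing date + 18 years → 25 April 1998.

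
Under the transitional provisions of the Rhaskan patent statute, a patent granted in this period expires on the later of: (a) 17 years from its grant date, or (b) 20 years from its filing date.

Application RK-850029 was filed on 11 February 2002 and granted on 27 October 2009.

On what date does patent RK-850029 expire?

October 27, 2026

(a) grant + 17 years → 27 October 2026.
(b) filing + 20 years → 11 February 2022.
Later of the two: 27 October 2026.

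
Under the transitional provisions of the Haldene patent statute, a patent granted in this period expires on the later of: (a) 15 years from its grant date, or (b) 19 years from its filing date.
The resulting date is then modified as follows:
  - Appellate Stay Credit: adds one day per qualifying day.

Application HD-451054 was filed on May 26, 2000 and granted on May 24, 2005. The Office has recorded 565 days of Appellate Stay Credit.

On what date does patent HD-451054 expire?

(a) grant + 15 years → 24 May 2020.
(b) filing + 19 years → 26 May 2019.
Later of the two: 24 May 2020.
Appellate Stay Credit: +565 days → 10 December 2021.

December 10, 2021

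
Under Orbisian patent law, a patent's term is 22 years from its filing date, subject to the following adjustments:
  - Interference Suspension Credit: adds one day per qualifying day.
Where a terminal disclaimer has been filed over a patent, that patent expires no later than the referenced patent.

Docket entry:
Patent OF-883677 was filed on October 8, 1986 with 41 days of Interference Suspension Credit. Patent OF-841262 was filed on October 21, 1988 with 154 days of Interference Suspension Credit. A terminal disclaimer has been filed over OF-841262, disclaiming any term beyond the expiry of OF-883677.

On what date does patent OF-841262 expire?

Natural term of OF-841262:
  Base: filing + 22 years → 21 October 2010.
  Interference Suspension Credit: +154 days → 24 March 2011.
Expiry of referenced patent OF-883677:
  Base: filing + 22 years → 8 October 2008.
  Interference Suspension Credit: +41 days → 18 November 2008.
Terminal disclaimer: OF-841262 expires on the earlier of 24 March 2011 and 18 November 2008.

November 18, 2008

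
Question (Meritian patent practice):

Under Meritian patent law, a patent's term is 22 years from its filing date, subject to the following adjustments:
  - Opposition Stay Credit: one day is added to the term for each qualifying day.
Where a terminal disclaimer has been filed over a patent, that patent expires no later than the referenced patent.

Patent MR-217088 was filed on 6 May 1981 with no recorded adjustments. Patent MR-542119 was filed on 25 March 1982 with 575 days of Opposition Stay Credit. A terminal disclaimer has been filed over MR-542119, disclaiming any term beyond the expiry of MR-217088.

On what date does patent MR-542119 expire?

May 6, 2003

Natural term of MR-542119:
  Base: filing + 22 years → 25 March 2004.
  Opposition Stay Credit: +575 days → 21 October 2005.
Expiry of referenced patent MR-217088:
  Base: filing + 22 years → 6 May 2003.
Terminal disclaimer: MR-542119 expires on the earlier of 21 October 2005 and 6 May 2003.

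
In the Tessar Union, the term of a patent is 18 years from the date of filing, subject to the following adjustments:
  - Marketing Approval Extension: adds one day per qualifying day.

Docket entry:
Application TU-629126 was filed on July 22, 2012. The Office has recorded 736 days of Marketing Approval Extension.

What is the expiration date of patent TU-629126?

Base term: filing date + 18 years → 22 July 2030.
Marketing Approval Extension: +736 days → 27 July 2032.

July 27, 2032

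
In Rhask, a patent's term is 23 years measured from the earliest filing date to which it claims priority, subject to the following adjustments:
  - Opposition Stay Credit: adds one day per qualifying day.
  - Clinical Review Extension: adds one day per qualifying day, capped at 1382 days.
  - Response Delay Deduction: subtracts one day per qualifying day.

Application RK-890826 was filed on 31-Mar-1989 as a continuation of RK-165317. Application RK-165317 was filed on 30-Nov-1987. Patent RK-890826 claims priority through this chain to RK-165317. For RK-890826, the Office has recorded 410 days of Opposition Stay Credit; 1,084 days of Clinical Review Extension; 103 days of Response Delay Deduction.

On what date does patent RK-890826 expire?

Earliest priority filing: 30 November 1987.
Base term: 30 November 1987 + 23 years → 30 November 2010.
Opposition Stay Credit: +410 days → 14 January 2012.
Clinical Review Extension: 1084 days (within the 1382-day cap) → +1084 days → 2 January 2015.
Response Delay Deduction: −103 days → 21 September 2014.

2014-09-21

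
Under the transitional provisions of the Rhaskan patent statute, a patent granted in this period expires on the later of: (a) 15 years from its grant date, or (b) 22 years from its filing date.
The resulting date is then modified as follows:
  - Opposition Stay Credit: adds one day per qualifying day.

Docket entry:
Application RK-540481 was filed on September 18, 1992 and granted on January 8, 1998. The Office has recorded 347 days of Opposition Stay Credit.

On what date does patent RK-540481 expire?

August 31, 2015

(a) grant + 15 years → 8 January 2013.
(b) filing + 22 years → 18 September 2014.
Later of the two: 18 September 2014.
Opposition Stay Credit: +347 days → 31 August 2015.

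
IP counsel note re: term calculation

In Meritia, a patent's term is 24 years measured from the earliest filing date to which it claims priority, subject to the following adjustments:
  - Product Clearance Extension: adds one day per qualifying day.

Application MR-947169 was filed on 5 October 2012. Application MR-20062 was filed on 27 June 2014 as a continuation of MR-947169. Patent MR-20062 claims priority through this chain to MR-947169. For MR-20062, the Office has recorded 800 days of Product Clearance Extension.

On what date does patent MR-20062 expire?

December 14, 2038

Earliest priority filing: 5 October 2012.
Base term: 5 October 2012 + 24 years → 5 October 2036.
Product Clearance Extension: +800 days → 14 December 2038.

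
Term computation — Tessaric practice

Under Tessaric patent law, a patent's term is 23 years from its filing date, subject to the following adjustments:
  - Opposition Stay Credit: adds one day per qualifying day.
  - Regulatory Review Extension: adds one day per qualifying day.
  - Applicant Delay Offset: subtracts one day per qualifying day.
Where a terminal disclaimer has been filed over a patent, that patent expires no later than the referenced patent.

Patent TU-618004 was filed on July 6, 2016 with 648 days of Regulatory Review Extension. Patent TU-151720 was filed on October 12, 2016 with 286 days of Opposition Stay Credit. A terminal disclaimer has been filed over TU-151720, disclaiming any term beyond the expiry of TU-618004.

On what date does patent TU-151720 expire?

Natural term of TU-151720:
  Base: filing + 23 years → 12 October 2039.
  Opposition Stay Credit: +286 days → 24 July 2040.
Expiry of referenced patent TU-618004:
  Base: filing + 23 years → 6 July 2039.
  Regulatory Review Extension: +648 days → 14 April 2041.
Terminal disclaimer: TU-151720 expires on the earlier of 24 July 2040 and 14 April 2041.

2040-07-24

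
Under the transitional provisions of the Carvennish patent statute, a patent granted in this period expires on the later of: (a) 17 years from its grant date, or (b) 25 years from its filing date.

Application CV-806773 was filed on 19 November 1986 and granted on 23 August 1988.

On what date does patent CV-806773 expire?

2011-11-19

(a) grant + 17 years → 23 August 2005.
(b) filing + 25 years → 19 November 2011.
Later of the two: 19 November 2011.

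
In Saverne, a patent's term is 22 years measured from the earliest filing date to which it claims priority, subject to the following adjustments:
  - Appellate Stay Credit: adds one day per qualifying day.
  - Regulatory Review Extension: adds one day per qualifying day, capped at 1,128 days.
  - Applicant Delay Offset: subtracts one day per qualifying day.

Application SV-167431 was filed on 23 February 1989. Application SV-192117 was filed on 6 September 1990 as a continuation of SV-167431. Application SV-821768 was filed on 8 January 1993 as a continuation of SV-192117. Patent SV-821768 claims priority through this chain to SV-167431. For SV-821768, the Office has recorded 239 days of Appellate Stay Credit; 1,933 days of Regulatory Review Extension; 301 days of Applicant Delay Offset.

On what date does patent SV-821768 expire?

2014-01-24

Earliest priority filing: 23 February 1989.
Base term: 23 February 1989 + 22 years → 23 February 2011.
Appellate Stay Credit: +239 days → 20 October 2011.
Regulatory Review Extension: 1933 days claimed exceeds the 1128-day cap, so +1128 days → 21 November 2014.
Applicant Delay Offset: −301 days → 24 January 2014.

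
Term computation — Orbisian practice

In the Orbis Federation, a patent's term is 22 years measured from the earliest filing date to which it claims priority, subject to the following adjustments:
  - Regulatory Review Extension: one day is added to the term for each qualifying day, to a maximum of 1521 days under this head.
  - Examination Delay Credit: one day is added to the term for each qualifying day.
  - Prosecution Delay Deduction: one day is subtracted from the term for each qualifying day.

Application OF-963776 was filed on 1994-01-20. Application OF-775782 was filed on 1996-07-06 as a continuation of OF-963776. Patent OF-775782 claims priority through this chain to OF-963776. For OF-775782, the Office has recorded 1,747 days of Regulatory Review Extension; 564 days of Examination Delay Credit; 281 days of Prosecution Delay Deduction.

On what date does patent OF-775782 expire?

2020-12-28

Earliest priority filing: 20 January 1994.
Base term: 20 January 1994 + 22 years → 20 January 2016.
Regulatory Review Extension: 1747 days claimed exceeds the 1521-day cap, so +1521 days → 20 March 2020.
Examination Delay Credit: +564 days → 5 October 2021.
Prosecution Delay Deduction: −281 days → 28 December 2020.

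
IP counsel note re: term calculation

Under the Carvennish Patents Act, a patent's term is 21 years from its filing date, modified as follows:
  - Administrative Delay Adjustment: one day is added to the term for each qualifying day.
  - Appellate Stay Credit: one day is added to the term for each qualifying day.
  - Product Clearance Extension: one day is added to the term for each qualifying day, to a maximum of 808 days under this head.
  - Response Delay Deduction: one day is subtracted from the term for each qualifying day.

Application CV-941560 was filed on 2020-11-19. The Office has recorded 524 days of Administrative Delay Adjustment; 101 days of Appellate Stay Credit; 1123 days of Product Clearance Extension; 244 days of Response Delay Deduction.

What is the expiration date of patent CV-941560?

2045-02-20

Base term: filing date + 21 years → 19 November 2041.
Administrative Delay Adjustment: +524 days → 27 April 2043.
Appellate Stay Credit: +101 days → 6 August 2043.
Product Clearance Extension: 1123 days claimed exceeds the 808-day cap, so +808 days → 22 October 2045.
Response Delay Deduction: −244 days → 20 February 2045.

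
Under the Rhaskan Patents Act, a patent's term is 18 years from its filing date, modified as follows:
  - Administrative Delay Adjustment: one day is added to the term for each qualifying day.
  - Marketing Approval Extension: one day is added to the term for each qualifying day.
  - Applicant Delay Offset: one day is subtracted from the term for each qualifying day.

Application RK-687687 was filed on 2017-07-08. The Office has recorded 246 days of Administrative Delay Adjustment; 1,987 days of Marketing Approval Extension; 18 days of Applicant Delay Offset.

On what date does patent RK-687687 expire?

July 31, 2041

Base term: filing date + 18 years → 8 July 2035.
Administrative Delay Adjustment: +246 days → 10 March 2036.
Marketing Approval Extension: +1987 days → 18 August 2041.
Applicant Delay Offset: −18 days → 31 July 2041.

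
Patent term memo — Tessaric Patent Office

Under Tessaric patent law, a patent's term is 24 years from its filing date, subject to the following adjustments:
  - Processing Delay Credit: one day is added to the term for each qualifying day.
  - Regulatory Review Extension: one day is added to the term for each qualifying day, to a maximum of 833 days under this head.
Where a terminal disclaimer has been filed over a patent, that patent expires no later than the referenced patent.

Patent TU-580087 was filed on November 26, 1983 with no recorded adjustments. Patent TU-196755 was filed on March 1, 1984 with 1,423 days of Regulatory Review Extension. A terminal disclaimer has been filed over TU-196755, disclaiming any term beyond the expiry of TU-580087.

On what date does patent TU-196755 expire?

November 26, 2007

Natural term of TU-196755:
  Base: filing + 24 years → 1 March 2008.
  Regulatory Review Extension: 1423 days claimed exceeds the 833-day cap, so +833 days → 12 June 2010.
Expiry of referenced patent TU-580087:
  Base: filing + 24 years → 26 November 2007.
Terminal disclaimer: TU-196755 expires on the earlier of 12 June 2010 and 26 November 2007.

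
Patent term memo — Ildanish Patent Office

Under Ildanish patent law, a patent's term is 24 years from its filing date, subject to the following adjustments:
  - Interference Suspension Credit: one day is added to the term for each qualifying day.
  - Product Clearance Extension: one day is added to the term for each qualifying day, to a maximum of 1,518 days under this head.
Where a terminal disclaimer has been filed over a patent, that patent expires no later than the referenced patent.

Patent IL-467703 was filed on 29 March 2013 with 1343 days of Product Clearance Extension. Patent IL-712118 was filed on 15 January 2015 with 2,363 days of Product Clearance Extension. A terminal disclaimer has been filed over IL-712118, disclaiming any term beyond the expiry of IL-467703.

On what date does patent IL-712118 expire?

Natural term of IL-712118:
  Base: filing + 24 years → 15 January 2039.
  Product Clearance Extension: 2363 days claimed exceeds the 1518-day cap, so +1518 days → 13 March 2043.
Expiry of referenced patent IL-467703:
  Base: filing + 24 years → 29 March 2037.
  Product Clearance Extension: 1343 days (within the 1518-day cap) → +1343 days → 1 December 2040.
Terminal disclaimer: IL-712118 expires on the earlier of 13 March 2043 and 1 December 2040.

December 1, 2040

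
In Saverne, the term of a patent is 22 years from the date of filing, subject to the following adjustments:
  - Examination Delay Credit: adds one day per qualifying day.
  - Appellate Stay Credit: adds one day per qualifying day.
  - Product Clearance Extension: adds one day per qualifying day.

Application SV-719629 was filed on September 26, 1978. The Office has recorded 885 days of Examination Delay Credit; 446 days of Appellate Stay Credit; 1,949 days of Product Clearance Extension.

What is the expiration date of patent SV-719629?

Base term: filing date + 22 years → 26 September 2000.
Examination Delay Credit: +885 days → 28 February 2003.
Appellate Stay Credit: +446 days → 19 May 2004.
Product Clearance Extension: +1949 days → 19 September 2009.

2009-09-19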